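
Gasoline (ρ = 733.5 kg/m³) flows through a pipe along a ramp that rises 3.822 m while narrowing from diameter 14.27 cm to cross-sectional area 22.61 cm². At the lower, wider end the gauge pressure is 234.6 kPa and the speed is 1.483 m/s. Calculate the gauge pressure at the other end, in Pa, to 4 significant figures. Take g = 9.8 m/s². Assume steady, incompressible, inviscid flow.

By continuity, v₂ = v₁·A₁/A₂ = 1.483·(159.9/22.61) = 10.49 m/s.
Applying Bernoulli between the two ends and solving for P₂: P₂ = P₁ + ½ρ(v₁² − v₂²) − ρgΔh.
P₂ = 234600 + ½·733.5·(1.483² − 10.49²) − 733.5·9.8·(+3.822) = 234600 + (-39550) − (27470) = 167600 Pa.

167600 Pa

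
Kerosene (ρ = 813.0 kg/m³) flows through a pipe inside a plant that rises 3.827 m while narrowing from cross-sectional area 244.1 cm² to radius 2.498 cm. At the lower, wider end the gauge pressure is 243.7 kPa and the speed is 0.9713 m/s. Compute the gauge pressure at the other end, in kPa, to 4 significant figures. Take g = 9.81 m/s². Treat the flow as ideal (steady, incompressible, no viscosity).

P₂ = 154.1 kPa

Continuity gives A₁v₁ = A₂v₂, so v₂ = (244.1 cm²)/(19.60 cm²) × 0.9713 m/s = 12.09 m/s.
Energy conservation along the streamline gives P₂ = P₁ − ½ρ(v₂² − v₁²) − ρg(h₂ − h₁).
P₂ = 243700 + ½·813.0·(0.9713² − 12.09²) − 813.0·9.81·(+3.827) = 243700 + (-59080) − (30520) = 154100 Pa.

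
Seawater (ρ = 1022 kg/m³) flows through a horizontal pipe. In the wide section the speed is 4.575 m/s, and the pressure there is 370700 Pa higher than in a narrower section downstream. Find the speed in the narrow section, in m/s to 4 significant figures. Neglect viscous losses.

v₂ ≈ 27.32 m/s

Horizontal Bernoulli: P₁ + ½ρv₁² = P₂ + ½ρv₂², so v₂² = v₁² + 2(P₁ − P₂)/ρ.
v₂ = √(4.575² + 2·370700/1022) = √(20.93 + 725.4) = 27.32 m/s.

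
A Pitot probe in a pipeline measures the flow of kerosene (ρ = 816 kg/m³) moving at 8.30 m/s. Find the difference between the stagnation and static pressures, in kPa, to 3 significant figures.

ΔP ≈ 28.1 kPa

At the stagnation point the flow is brought to rest, so Bernoulli gives P_stag − P_static = ½ρv².
ΔP = ½·816·8.30² = 28100 Pa.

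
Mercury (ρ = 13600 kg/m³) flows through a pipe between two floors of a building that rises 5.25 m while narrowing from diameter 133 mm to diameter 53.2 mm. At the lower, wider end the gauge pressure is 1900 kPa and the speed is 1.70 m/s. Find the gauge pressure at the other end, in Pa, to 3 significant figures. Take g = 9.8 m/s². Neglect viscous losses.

P₂ ≈ 452000 Pa

The volume flow rate is constant, so v₂ = (A₁/A₂)v₁ = (139/22.2)·1.70 = 10.6 m/s.
Bernoulli: P₁ + ½ρv₁² + ρg h₁ = P₂ + ½ρv₂² + ρg h₂, so P₂ = P₁ + ½ρ(v₁² − v₂²) − ρg(h₂ − h₁).
P₂ = 1900000 + ½·13600·(1.70² − 10.6²) − 13600·9.8·(+5.25) = 1900000 + (-748000) − (700000) = 452000 Pa.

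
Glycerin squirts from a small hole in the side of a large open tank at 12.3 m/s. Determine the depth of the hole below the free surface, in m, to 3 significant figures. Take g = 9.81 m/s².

h ≈ 7.71 m

For a small hole in a large open tank, ½v² = gh, giving h = v²/(2g).
h = 12.3²/(2·9.81) = 151/19.62 = 7.71 m.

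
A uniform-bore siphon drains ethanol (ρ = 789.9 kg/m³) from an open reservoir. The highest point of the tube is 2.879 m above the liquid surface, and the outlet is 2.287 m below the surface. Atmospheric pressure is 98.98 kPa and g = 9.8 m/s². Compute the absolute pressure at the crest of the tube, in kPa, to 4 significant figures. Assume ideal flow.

Bernoulli surface→outlet gives ½v² = g·h_out, so v = √(2·9.8·2.287) = 6.695 m/s.
Continuity keeps v the same throughout the tube; from surface to crest, P_atm + 0 = P_top + ½ρv² + ρg·h_top.
P_top = 98980 − ½·789.9·6.695² − 789.9·9.8·2.879 = 58990 Pa.

P_top ≈ 58.99 kPa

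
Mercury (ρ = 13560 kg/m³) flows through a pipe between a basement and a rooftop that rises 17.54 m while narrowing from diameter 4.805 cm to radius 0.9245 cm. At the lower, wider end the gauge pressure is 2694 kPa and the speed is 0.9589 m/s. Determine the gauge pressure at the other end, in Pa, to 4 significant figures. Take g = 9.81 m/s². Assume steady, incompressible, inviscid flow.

Mass conservation (A₁v₁ = A₂v₂) gives v₂ = 0.9589 × 18.13/2.685 = 6.476 m/s.
Energy conservation along the streamline gives P₂ = P₁ − ½ρ(v₂² − v₁²) − ρg(h₂ − h₁).
P₂ = 2694000 + ½·13560·(0.9589² − 6.476²) − 13560·9.81·(+17.54) = 2694000 + (-278100) − (2333000) = 82680 Pa.

82680 Pa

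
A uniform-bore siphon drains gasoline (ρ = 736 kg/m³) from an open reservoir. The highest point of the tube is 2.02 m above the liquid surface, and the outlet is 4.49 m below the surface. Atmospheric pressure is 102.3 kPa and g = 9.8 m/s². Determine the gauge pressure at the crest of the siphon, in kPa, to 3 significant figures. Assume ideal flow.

From the surface to the outlet (both open to atmosphere, surface at rest): v = √(2g·h_out) = √(2·9.8·4.49) = 9.38 m/s.
Continuity keeps v the same throughout the tube; from surface to crest, P_atm + 0 = P_top + ½ρv² + ρg·h_top.
P_top = 102300 − ½·736·9.38² − 736·9.8·2.02 = 55300 Pa. So P_gauge = P_top − P_atm = -47000 Pa.

P_gauge ≈ -47.0 kPa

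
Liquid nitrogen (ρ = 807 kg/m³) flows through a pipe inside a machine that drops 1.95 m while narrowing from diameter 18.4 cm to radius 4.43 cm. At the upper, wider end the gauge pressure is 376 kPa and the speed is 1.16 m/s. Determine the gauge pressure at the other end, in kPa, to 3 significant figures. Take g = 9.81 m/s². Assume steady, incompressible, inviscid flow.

Continuity gives A₁v₁ = A₂v₂, so v₂ = (266 cm²)/(61.7 cm²) × 1.16 m/s = 5.00 m/s.
Bernoulli: P₁ + ½ρv₁² + ρg h₁ = P₂ + ½ρv₂² + ρg h₂, so P₂ = P₁ + ½ρ(v₁² − v₂²) − ρg(h₂ − h₁).
P₂ = 376000 + ½·807·(1.16² − 5.00²) − 807·9.81·(−1.95) = 376000 + (-9560) − (-15400) = 382000 Pa.

P₂ ≈ 382 kPa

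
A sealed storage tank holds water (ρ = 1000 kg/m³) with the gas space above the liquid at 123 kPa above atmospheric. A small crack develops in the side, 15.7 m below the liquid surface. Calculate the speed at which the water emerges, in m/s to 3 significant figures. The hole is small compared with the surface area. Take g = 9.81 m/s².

v = 23.5 m/s

Take point 1 at the surface (v₁ ≈ 0) and point 2 at the hole (at atmospheric pressure). Bernoulli: P₁ + ρg h = P_atm + ½ρv₂².
With P₁ − P_atm = 123000 Pa, v₂ = √(2gh + 2ΔP/ρ) = √(2·9.81·15.7 + 2·123000/1000) = 23.5 m/s.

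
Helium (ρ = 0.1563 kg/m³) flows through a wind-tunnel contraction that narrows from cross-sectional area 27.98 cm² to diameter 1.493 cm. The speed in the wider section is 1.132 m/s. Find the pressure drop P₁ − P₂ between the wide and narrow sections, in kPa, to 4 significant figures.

ΔP = 0.02548 kPa

By continuity, v₂ = v₁·A₁/A₂ = 1.132·(27.98/1.751) = 18.09 m/s.
The pipe is horizontal, so Bernoulli reduces to P₁ + ½ρv₁² = P₂ + ½ρv₂².
P₁ − P₂ = ½·0.1563·(18.09² − 1.132²) = ½·0.1563·326.0 = 25.48 Pa.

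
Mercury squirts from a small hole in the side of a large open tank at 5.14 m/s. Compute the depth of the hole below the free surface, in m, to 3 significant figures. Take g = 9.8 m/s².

h ≈ 1.35 m

For a small hole in a large open tank, ½v² = gh, giving h = v²/(2g).
h = 5.14²/(2·9.8) = 26.4/19.60 = 1.35 m.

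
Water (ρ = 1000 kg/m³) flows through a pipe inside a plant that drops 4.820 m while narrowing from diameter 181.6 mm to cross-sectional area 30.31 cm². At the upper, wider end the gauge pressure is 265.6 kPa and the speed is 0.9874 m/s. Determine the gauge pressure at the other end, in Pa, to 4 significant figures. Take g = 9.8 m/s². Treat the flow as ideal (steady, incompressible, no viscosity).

P₂ ≈ 277700 Pa

Mass conservation (A₁v₁ = A₂v₂) gives v₂ = 0.9874 × 259.0/30.31 = 8.438 m/s.
Bernoulli: P₁ + ½ρv₁² + ρg h₁ = P₂ + ½ρv₂² + ρg h₂, so P₂ = P₁ + ½ρ(v₁² − v₂²) − ρg(h₂ − h₁).
P₂ = 265600 + ½·1000·(0.9874² − 8.438²) − 1000·9.8·(−4.820) = 265600 + (-35110) − (-47240) = 277700 Pa.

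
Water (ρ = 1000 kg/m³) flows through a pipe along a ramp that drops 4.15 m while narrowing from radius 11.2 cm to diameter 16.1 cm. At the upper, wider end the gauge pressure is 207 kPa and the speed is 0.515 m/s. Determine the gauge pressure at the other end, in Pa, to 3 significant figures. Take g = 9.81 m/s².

247000 Pa

Continuity gives A₁v₁ = A₂v₂, so v₂ = (394 cm²)/(204 cm²) × 0.515 m/s = 0.997 m/s.
Bernoulli: P₁ + ½ρv₁² + ρg h₁ = P₂ + ½ρv₂² + ρg h₂, so P₂ = P₁ + ½ρ(v₁² − v₂²) − ρg(h₂ − h₁).
P₂ = 207000 + ½·1000·(0.515² − 0.997²) − 1000·9.81·(−4.15) = 207000 + (-364) − (-40700) = 247000 Pa.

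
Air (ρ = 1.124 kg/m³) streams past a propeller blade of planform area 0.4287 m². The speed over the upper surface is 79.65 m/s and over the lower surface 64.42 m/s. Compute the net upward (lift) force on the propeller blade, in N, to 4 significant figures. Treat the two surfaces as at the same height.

F ≈ 528.6 N

The faster flow above has the lower pressure; Bernoulli (same height) gives ΔP = ½ρ(v_up² − v_low²).
ΔP = ½·1.124·(79.65² − 64.42²) = 1233 Pa.
Lift = ΔP · A = 1233 × 0.4287 = 528.6 N.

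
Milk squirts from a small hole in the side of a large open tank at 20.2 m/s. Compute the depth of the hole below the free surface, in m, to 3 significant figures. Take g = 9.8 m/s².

h ≈ 20.8 m

Torricelli: v = √(2gh), so h = v²/(2g).
h = 20.2²/(2·9.8) = 408/19.60 = 20.8 m.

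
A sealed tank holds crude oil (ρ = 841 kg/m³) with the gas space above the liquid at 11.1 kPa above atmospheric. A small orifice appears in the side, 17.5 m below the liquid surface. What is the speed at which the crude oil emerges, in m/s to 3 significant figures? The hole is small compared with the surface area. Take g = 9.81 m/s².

Take point 1 at the surface (v₁ ≈ 0) and point 2 at the hole (at atmospheric pressure). Bernoulli: P₁ + ρg h = P_atm + ½ρv₂².
With P₁ − P_atm = 11100 Pa, v₂ = √(2gh + 2ΔP/ρ) = √(2·9.81·17.5 + 2·11100/841) = 19.2 m/s.

v ≈ 19.2 m/s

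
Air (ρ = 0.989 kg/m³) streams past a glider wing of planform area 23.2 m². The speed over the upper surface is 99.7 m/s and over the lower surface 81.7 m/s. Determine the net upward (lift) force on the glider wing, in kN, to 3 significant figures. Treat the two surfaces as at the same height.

F ≈ 37.5 kN

The faster flow above has the lower pressure; Bernoulli (same height) gives ΔP = ½ρ(v_up² − v_low²).
ΔP = ½·0.989·(99.7² − 81.7²) = 1610 Pa.
Lift = ΔP · A = 1610 × 23.2 = 37500 N.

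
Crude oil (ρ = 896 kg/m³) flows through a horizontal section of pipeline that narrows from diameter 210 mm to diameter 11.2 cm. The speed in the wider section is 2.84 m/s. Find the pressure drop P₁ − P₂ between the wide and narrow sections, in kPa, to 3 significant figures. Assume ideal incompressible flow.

ΔP = 41.0 kPa

By continuity, v₂ = v₁·A₁/A₂ = 2.84·(346/98.5) = 9.98 m/s.
The pipe is horizontal, so Bernoulli reduces to P₁ + ½ρv₁² = P₂ + ½ρv₂².
P₁ − P₂ = ½·896·(9.98² − 2.84²) = ½·896·91.6 = 41000 Pa.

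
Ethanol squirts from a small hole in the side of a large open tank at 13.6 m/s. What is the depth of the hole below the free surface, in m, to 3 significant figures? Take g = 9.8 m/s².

For a small hole in a large open tank, ½v² = gh, giving h = v²/(2g).
h = 13.6²/(2·9.8) = 185/19.60 = 9.44 m.

h = 9.44 m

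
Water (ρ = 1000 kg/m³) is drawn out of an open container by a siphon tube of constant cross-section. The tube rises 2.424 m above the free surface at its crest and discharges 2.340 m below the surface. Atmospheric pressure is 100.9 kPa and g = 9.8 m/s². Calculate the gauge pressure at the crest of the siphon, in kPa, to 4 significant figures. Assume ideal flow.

P_gauge ≈ -46.69 kPa

The outlet speed comes from Torricelli: v = √(2g·2.340) = 6.772 m/s.
Continuity keeps v the same throughout the tube; from surface to crest, P_atm + 0 = P_top + ½ρv² + ρg·h_top.
P_top = 100900 − ½·1000·6.772² − 1000·9.8·2.424 = 54210 Pa. So P_gauge = P_top − P_atm = -46690 Pa.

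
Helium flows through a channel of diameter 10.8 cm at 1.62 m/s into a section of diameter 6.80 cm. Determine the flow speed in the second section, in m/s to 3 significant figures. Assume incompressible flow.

Mass conservation (A₁v₁ = A₂v₂) gives v₂ = 1.62 × 91.6/36.3 = 4.09 m/s.

4.09 m/s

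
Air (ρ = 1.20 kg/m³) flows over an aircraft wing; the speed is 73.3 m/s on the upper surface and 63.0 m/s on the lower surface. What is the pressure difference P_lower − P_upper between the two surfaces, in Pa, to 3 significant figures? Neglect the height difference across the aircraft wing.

ΔP ≈ 842 Pa

With negligible Δh, P + ½ρv² is constant, so P_low − P_up = ½ρ(v_up² − v_low²).
ΔP = ½·1.20·(73.3² − 63.0²) = 842 Pa.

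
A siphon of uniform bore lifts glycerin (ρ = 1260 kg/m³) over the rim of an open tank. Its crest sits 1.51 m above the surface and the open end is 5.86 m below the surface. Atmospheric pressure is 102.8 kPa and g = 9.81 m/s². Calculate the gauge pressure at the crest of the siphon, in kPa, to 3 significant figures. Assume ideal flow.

Bernoulli surface→outlet gives ½v² = g·h_out, so v = √(2·9.81·5.86) = 10.7 m/s.
With constant cross-section the crest speed equals v; applying Bernoulli from the surface up to the crest, P_top = P_atm − ½ρv² − ρg·h_top.
P_top = 102800 − ½·1260·10.7² − 1260·9.81·1.51 = 11700 Pa. So P_gauge = P_top − P_atm = -91100 Pa.

-91.1 kPa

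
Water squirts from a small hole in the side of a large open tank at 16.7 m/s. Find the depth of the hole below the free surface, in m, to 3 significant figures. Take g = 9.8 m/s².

h = 14.2 m

Inverting v = √(2gh) gives h = v² / 2g.
h = 16.7²/(2·9.8) = 279/19.60 = 14.2 m.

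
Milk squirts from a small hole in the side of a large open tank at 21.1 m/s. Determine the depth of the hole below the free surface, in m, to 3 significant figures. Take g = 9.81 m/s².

Inverting v = √(2gh) gives h = v² / 2g.
h = 21.1²/(2·9.81) = 445/19.62 = 22.7 m.

22.7 m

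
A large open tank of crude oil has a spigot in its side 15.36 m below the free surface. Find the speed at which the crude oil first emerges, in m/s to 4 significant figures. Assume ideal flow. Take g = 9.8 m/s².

17.35 m/s

With the surface at rest and both surface and jet at atmospheric pressure, Bernoulli gives ρg h = ½ρv², so v = √(2gh) = √(2·9.8·15.36) = 17.35 m/s.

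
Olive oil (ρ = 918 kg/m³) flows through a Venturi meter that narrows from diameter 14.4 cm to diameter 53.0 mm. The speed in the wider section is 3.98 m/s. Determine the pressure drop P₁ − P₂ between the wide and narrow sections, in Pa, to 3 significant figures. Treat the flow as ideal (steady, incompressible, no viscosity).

ΔP ≈ 389000 Pa

The volume flow rate is constant, so v₂ = (A₁/A₂)v₁ = (163/22.1)·3.98 = 29.4 m/s.
The pipe is horizontal, so Bernoulli reduces to P₁ + ½ρv₁² = P₂ + ½ρv₂².
P₁ − P₂ = ½·918·(29.4² − 3.98²) = ½·918·847 = 389000 Pa.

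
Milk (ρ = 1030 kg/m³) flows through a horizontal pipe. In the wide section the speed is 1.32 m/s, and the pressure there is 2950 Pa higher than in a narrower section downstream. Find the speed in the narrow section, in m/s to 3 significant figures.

With h₁ = h₂, rearranging Bernoulli gives v₂ = √(v₁² + 2ΔP/ρ).
v₂ = √(1.32² + 2·2950/1030) = √(1.74 + 5.73) = 2.73 m/s.

v₂ ≈ 2.73 m/s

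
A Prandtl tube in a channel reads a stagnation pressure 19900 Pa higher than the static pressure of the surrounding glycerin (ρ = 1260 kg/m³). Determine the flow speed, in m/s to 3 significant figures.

Bernoulli between the free stream and the stagnation point: ½ρv² = P_stag − P_static.
v = √(2ΔP/ρ) = √(2·19900/1260) = 5.62 m/s.

v = 5.62 m/s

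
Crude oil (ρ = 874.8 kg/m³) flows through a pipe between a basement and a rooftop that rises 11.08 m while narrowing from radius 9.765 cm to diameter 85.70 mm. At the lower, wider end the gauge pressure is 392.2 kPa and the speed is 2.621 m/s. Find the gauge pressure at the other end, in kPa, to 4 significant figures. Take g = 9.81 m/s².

P₂ ≈ 219.1 kPa

The volume flow rate is constant, so v₂ = (A₁/A₂)v₁ = (299.6/57.68)·2.621 = 13.61 m/s.
Applying Bernoulli between the two ends and solving for P₂: P₂ = P₁ + ½ρ(v₁² − v₂²) − ρgΔh.
P₂ = 392200 + ½·874.8·(2.621² − 13.61²) − 874.8·9.81·(+11.08) = 392200 + (-78040) − (95090) = 219100 Pa.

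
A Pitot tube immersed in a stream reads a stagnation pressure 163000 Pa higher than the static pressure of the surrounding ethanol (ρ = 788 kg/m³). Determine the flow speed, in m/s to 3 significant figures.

The dynamic pressure equals the rise in static pressure at the stagnation point: ΔP = ½ρv².
v = √(2ΔP/ρ) = √(2·163000/788) = 20.3 m/s.

v ≈ 20.3 m/s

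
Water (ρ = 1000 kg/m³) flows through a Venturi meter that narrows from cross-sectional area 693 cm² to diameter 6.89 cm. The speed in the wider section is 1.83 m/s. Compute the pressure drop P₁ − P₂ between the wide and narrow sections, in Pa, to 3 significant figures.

ΔP ≈ 577000 Pa

The volume flow rate is constant, so v₂ = (A₁/A₂)v₁ = (693/37.3)·1.83 = 34.0 m/s.
Along the horizontal streamline, P + ½ρv² is constant.
P₁ − P₂ = ½·1000·(34.0² − 1.83²) = ½·1000·1150 = 577000 Pa.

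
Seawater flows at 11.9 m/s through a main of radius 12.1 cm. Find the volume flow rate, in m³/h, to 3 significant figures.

Q = 1970 m³/h

Q = A·v = 0.0460 m² × 11.9 m/s = 0.547 m³/s.
Converting: 0.547 m³/s × 3600 = 1970 m³/h.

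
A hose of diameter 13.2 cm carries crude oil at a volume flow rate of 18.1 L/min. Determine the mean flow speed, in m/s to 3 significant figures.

v ≈ 0.0220 m/s

Q = 18.1 L/min = 0.000302 m³/s.
v = Q/A = 0.000302 / 0.0137 = 0.0220 m/s.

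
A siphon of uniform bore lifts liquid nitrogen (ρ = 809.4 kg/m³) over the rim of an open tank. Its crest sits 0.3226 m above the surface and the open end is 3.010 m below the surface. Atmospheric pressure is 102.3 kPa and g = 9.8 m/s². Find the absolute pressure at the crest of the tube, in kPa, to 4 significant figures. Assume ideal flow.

Bernoulli surface→outlet gives ½v² = g·h_out, so v = √(2·9.8·3.010) = 7.681 m/s.
Continuity keeps v the same throughout the tube; from surface to crest, P_atm + 0 = P_top + ½ρv² + ρg·h_top.
P_top = 102300 − ½·809.4·7.681² − 809.4·9.8·0.3226 = 75870 Pa.

P_top ≈ 75.87 kPa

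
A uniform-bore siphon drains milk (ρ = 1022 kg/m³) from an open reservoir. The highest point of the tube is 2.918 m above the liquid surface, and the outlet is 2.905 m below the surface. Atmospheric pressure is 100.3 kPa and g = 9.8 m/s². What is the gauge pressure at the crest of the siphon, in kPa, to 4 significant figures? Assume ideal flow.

P_gauge ≈ -58.32 kPa

Bernoulli surface→outlet gives ½v² = g·h_out, so v = √(2·9.8·2.905) = 7.546 m/s.
With constant cross-section the crest speed equals v; applying Bernoulli from the surface up to the crest, P_top = P_atm − ½ρv² − ρg·h_top.
P_top = 100300 − ½·1022·7.546² − 1022·9.8·2.918 = 41980 Pa. So P_gauge = P_top − P_atm = -58320 Pa.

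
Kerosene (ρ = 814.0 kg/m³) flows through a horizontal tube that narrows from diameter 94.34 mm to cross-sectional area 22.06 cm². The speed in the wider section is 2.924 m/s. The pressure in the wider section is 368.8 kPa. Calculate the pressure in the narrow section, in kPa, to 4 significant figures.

Continuity gives A₁v₁ = A₂v₂, so v₂ = (69.90 cm²)/(22.06 cm²) × 2.924 m/s = 9.265 m/s.
Along the horizontal streamline, P + ½ρv² is constant.
P₂ = P₁ − ½ρ(v₂² − v₁²) = 368800 − ½·814.0·(9.265² − 2.924²) = 368800 − 31460 = 337300 Pa.

P₂ ≈ 337.3 kPa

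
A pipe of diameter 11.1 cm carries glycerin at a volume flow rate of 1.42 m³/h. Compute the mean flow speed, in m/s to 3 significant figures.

0.0408 m/s

Q = 1.42 m³/h = 0.000394 m³/s.
v = Q/A = 0.000394 / 0.00968 = 0.0408 m/s.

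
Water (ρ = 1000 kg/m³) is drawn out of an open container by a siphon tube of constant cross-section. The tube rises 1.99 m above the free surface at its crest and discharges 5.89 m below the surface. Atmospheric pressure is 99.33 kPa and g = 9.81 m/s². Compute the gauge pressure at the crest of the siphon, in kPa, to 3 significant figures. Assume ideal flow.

Bernoulli surface→outlet gives ½v² = g·h_out, so v = √(2·9.81·5.89) = 10.7 m/s.
Continuity keeps v the same throughout the tube; from surface to crest, P_atm + 0 = P_top + ½ρv² + ρg·h_top.
P_top = 99330 − ½·1000·10.7² − 1000·9.81·1.99 = 22000 Pa. So P_gauge = P_top − P_atm = -77300 Pa.

-77.3 kPa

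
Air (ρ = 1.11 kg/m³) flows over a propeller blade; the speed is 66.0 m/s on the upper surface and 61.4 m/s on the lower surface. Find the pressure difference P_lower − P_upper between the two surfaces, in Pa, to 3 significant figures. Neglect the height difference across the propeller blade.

Bernoulli (same height): P_lower − P_upper = ½ρ(v_upper² − v_lower²).
ΔP = ½·1.11·(66.0² − 61.4²) = 325 Pa.

325 Pa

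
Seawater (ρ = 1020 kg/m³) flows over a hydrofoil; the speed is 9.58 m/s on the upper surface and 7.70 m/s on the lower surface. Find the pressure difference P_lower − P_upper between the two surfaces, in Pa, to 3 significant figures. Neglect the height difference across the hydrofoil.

Bernoulli (same height): P_lower − P_upper = ½ρ(v_upper² − v_lower²).
ΔP = ½·1020·(9.58² − 7.70²) = 16600 Pa.

16600 Pa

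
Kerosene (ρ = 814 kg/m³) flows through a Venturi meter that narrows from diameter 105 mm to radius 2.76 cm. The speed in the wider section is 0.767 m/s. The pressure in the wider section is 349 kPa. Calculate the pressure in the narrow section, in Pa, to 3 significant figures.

The volume flow rate is constant, so v₂ = (A₁/A₂)v₁ = (86.6/23.9)·0.767 = 2.78 m/s.
With no height change, Bernoulli's equation is P₁ + ½ρv₁² = P₂ + ½ρv₂².
P₂ = P₁ − ½ρ(v₂² − v₁²) = 349000 − ½·814·(2.78² − 0.767²) = 349000 − 2900 = 346000 Pa.

346000 Pa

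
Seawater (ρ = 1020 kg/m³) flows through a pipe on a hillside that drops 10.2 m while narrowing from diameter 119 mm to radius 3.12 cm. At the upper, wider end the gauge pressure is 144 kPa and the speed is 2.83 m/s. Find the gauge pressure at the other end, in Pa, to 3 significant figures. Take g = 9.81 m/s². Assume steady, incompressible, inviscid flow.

The volume flow rate is constant, so v₂ = (A₁/A₂)v₁ = (111/30.6)·2.83 = 10.3 m/s.
Energy conservation along the streamline gives P₂ = P₁ − ½ρ(v₂² − v₁²) − ρg(h₂ − h₁).
P₂ = 144000 + ½·1020·(2.83² − 10.3²) − 1020·9.81·(−10.2) = 144000 + (-49900) − (-102000) = 196000 Pa.

P₂ ≈ 196000 Pa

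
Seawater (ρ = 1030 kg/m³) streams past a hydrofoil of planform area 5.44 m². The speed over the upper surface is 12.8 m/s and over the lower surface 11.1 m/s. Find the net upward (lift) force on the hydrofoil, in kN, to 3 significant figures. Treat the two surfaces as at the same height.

From P + ½ρv² = const at equal height, P_low − P_up = ½ρ(v_up² − v_low²).
ΔP = ½·1030·(12.8² − 11.1²) = 20900 Pa.
Lift = ΔP · A = 20900 × 5.44 = 114000 N.

114 kN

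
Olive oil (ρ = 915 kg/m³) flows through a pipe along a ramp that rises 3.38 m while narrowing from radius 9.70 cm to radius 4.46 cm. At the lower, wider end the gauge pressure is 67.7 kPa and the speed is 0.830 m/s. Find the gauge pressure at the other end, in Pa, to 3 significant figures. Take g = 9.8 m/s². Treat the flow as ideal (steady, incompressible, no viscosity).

Mass conservation (A₁v₁ = A₂v₂) gives v₂ = 0.830 × 296/62.5 = 3.93 m/s.
Energy conservation along the streamline gives P₂ = P₁ − ½ρ(v₂² − v₁²) − ρg(h₂ − h₁).
P₂ = 67700 + ½·915·(0.830² − 3.93²) − 915·9.8·(+3.38) = 67700 + (-6740) − (30300) = 30700 Pa.

P₂ ≈ 30700 Pa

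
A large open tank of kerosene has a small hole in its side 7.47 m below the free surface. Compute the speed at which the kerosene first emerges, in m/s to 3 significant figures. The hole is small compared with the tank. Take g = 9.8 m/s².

v = 12.1 m/s

Torricelli's result v = √(2gh) gives v = √(2·9.8·7.47) = 12.1 m/s.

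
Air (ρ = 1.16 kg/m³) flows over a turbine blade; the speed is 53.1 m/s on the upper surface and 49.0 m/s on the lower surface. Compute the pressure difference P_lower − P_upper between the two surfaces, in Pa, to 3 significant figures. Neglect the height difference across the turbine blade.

Bernoulli (same height): P_lower − P_upper = ½ρ(v_upper² − v_lower²).
ΔP = ½·1.16·(53.1² − 49.0²) = 243 Pa.

ΔP = 243 Pa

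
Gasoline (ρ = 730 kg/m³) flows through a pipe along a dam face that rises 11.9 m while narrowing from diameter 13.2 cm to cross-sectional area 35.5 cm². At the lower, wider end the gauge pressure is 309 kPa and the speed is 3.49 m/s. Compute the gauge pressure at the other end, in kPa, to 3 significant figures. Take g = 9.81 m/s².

P₂ ≈ 162 kPa

By continuity, v₂ = v₁·A₁/A₂ = 3.49·(137/35.5) = 13.5 m/s.
Energy conservation along the streamline gives P₂ = P₁ − ½ρ(v₂² − v₁²) − ρg(h₂ − h₁).
P₂ = 309000 + ½·730·(3.49² − 13.5²) − 730·9.81·(+11.9) = 309000 + (-61600) − (85200) = 162000 Pa.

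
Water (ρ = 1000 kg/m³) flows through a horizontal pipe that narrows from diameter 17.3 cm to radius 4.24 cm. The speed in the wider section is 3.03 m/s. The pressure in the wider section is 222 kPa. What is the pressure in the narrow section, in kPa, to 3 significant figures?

P₂ = 147 kPa

By continuity, v₂ = v₁·A₁/A₂ = 3.03·(235/56.5) = 12.6 m/s.
With no height change, Bernoulli's equation is P₁ + ½ρv₁² = P₂ + ½ρv₂².
P₂ = P₁ − ½ρ(v₂² − v₁²) = 222000 − ½·1000·(12.6² − 3.03²) = 222000 − 74900 = 147000 Pa.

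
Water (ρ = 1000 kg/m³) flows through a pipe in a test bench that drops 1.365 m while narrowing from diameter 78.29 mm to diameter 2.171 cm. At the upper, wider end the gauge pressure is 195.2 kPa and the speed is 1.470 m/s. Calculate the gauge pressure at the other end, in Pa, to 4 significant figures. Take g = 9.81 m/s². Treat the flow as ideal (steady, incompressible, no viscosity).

By continuity, v₂ = v₁·A₁/A₂ = 1.470·(48.14/3.702) = 19.12 m/s.
Energy conservation along the streamline gives P₂ = P₁ − ½ρ(v₂² − v₁²) − ρg(h₂ − h₁).
P₂ = 195200 + ½·1000·(1.470² − 19.12²) − 1000·9.81·(−1.365) = 195200 + (-181600) − (-13390) = 26950 Pa.

P₂ = 26950 Pa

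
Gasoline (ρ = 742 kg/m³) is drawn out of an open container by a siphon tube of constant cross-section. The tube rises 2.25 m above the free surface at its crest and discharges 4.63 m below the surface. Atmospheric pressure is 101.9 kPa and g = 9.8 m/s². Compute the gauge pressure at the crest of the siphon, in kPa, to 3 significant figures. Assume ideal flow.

P_gauge ≈ -50.0 kPa

The outlet speed comes from Torricelli: v = √(2g·4.63) = 9.53 m/s.
The bore is uniform, so the speed at the crest is the same v. Bernoulli surface→crest: P_atm = P_top + ½ρv² + ρg·h_top.
P_top = 101900 − ½·742·9.53² − 742·9.8·2.25 = 51900 Pa. So P_gauge = P_top − P_atm = -50000 Pa.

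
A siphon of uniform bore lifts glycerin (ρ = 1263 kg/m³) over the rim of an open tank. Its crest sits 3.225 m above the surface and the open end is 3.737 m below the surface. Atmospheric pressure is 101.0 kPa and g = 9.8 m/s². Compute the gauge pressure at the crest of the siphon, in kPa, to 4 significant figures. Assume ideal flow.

P_gauge ≈ -86.17 kPa

From the surface to the outlet (both open to atmosphere, surface at rest): v = √(2g·h_out) = √(2·9.8·3.737) = 8.558 m/s.
With constant cross-section the crest speed equals v; applying Bernoulli from the surface up to the crest, P_top = P_atm − ½ρv² − ρg·h_top.
P_top = 101000 − ½·1263·8.558² − 1263·9.8·3.225 = 14830 Pa. So P_gauge = P_top − P_atm = -86170 Pa.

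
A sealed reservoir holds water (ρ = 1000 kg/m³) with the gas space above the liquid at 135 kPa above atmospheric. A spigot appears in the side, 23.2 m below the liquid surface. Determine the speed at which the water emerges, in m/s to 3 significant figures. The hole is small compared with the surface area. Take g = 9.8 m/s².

Take point 1 at the surface (v₁ ≈ 0) and point 2 at the hole (at atmospheric pressure). Bernoulli: P₁ + ρg h = P_atm + ½ρv₂².
With P₁ − P_atm = 135000 Pa, v₂ = √(2gh + 2ΔP/ρ) = √(2·9.8·23.2 + 2·135000/1000) = 26.9 m/s.

v ≈ 26.9 m/s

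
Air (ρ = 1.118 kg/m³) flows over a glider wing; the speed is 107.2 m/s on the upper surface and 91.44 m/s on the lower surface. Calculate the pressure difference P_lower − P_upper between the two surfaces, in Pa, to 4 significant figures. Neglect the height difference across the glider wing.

Bernoulli (same height): P_lower − P_upper = ½ρ(v_upper² − v_lower²).
ΔP = ½·1.118·(107.2² − 91.44²) = 1750 Pa.

1750 Pa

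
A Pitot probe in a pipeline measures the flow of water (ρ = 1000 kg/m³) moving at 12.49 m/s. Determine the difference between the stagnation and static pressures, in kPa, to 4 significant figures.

At the stagnation point the flow is brought to rest, so Bernoulli gives P_stag − P_static = ½ρv².
ΔP = ½·1000·12.49² = 78000 Pa.

78.00 kPa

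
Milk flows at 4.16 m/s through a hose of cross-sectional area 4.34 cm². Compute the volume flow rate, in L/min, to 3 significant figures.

108 L/min

Q = A·v = 0.000434 m² × 4.16 m/s = 0.00181 m³/s.
Converting: 0.00181 m³/s × 60000 = 108 L/min.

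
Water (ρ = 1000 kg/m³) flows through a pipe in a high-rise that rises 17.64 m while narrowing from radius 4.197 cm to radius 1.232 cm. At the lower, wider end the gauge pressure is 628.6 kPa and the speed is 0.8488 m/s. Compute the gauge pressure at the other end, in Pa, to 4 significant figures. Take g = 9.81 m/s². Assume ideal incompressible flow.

P₂ = 407400 Pa

Mass conservation (A₁v₁ = A₂v₂) gives v₂ = 0.8488 × 55.34/4.768 = 9.851 m/s.
Energy conservation along the streamline gives P₂ = P₁ − ½ρ(v₂² − v₁²) − ρg(h₂ − h₁).
P₂ = 628600 + ½·1000·(0.8488² − 9.851²) − 1000·9.81·(+17.64) = 628600 + (-48160) − (173000) = 407400 Pa.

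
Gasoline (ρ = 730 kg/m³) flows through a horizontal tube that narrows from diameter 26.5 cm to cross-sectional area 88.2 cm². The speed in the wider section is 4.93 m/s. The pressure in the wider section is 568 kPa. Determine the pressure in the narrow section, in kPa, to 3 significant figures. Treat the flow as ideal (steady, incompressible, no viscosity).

The volume flow rate is constant, so v₂ = (A₁/A₂)v₁ = (552/88.2)·4.93 = 30.8 m/s.
Bernoulli (h₁ = h₂): P₁ − P₂ = ½ρ(v₂² − v₁²).
P₂ = P₁ − ½ρ(v₂² − v₁²) = 568000 − ½·730·(30.8² − 4.93²) = 568000 − 338000 = 230000 Pa.

230 kPa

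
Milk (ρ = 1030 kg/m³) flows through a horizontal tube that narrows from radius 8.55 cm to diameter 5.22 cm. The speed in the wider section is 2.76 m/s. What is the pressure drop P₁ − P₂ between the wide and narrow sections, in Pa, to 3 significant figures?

448000 Pa

By continuity, v₂ = v₁·A₁/A₂ = 2.76·(230/21.4) = 29.6 m/s.
The pipe is horizontal, so Bernoulli reduces to P₁ + ½ρv₁² = P₂ + ½ρv₂².
P₁ − P₂ = ½·1030·(29.6² − 2.76²) = ½·1030·870 = 448000 Pa.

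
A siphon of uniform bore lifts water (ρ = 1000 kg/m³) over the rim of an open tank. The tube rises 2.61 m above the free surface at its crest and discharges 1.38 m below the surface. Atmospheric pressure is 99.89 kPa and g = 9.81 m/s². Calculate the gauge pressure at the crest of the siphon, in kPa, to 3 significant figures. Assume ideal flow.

-39.1 kPa

Bernoulli surface→outlet gives ½v² = g·h_out, so v = √(2·9.81·1.38) = 5.20 m/s.
The bore is uniform, so the speed at the crest is the same v. Bernoulli surface→crest: P_atm = P_top + ½ρv² + ρg·h_top.
P_top = 99890 − ½·1000·5.20² − 1000·9.81·2.61 = 60700 Pa. So P_gauge = P_top − P_atm = -39100 Pa.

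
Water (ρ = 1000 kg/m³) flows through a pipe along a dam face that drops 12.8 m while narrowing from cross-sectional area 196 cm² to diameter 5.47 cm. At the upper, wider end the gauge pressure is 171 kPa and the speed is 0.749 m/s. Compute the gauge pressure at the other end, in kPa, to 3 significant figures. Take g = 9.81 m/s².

The volume flow rate is constant, so v₂ = (A₁/A₂)v₁ = (196/23.5)·0.749 = 6.25 m/s.
Energy conservation along the streamline gives P₂ = P₁ − ½ρ(v₂² − v₁²) − ρg(h₂ − h₁).
P₂ = 171000 + ½·1000·(0.749² − 6.25²) − 1000·9.81·(−12.8) = 171000 + (-19200) − (-126000) = 277000 Pa.

P₂ ≈ 277 kPa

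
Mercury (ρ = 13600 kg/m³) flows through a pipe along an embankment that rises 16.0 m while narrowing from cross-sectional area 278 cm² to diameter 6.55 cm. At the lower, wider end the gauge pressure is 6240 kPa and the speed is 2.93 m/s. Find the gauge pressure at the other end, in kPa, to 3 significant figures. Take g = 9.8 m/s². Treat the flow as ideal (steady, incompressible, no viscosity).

192 kPa

Mass conservation (A₁v₁ = A₂v₂) gives v₂ = 2.93 × 278/33.7 = 24.2 m/s.
Applying Bernoulli between the two ends and solving for P₂: P₂ = P₁ + ½ρ(v₁² − v₂²) − ρgΔh.
P₂ = 6240000 + ½·13600·(2.93² − 24.2²) − 13600·9.8·(+16.0) = 6240000 + (-3920000) − (2130000) = 192000 Pa.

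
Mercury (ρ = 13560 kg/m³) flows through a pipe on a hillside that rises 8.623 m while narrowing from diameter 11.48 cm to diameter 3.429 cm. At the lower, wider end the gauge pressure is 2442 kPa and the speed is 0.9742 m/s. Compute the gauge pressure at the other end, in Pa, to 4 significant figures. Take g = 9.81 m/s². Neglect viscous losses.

P₂ ≈ 493000 Pa

Mass conservation (A₁v₁ = A₂v₂) gives v₂ = 0.9742 × 103.5/9.235 = 10.92 m/s.
Bernoulli: P₁ + ½ρv₁² + ρg h₁ = P₂ + ½ρv₂² + ρg h₂, so P₂ = P₁ + ½ρ(v₁² − v₂²) − ρg(h₂ − h₁).
P₂ = 2442000 + ½·13560·(0.9742² − 10.92²) − 13560·9.81·(+8.623) = 2442000 + (-802000) − (1147000) = 493000 Pa.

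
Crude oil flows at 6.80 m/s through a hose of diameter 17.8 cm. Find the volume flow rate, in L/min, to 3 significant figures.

Q = 10200 L/min

Q = A·v = 0.0249 m² × 6.80 m/s = 0.169 m³/s.
Converting: 0.169 m³/s × 60000 = 10200 L/min.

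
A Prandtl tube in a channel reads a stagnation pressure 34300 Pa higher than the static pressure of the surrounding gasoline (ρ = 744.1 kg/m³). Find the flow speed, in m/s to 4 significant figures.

v = 9.602 m/s

Bernoulli between the free stream and the stagnation point: ½ρv² = P_stag − P_static.
v = √(2ΔP/ρ) = √(2·34300/744.1) = 9.602 m/s.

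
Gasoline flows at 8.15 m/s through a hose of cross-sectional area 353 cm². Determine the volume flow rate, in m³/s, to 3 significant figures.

Q ≈ 0.288 m³/s

Q = A·v = 0.0353 m² × 8.15 m/s = 0.288 m³/s.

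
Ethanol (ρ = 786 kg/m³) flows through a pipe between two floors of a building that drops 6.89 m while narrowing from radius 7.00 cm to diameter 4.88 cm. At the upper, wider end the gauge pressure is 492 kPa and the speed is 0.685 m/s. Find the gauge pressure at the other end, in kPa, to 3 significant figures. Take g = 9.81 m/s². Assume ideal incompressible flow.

P₂ = 533 kPa

By continuity, v₂ = v₁·A₁/A₂ = 0.685·(154/18.7) = 5.64 m/s.
Energy conservation along the streamline gives P₂ = P₁ − ½ρ(v₂² − v₁²) − ρg(h₂ − h₁).
P₂ = 492000 + ½·786·(0.685² − 5.64²) − 786·9.81·(−6.89) = 492000 + (-12300) − (-53100) = 533000 Pa.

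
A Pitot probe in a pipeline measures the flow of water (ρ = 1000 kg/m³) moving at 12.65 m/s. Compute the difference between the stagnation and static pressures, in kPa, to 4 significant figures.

At the stagnation point the flow is brought to rest, so Bernoulli gives P_stag − P_static = ½ρv².
ΔP = ½·1000·12.65² = 80010 Pa.

ΔP ≈ 80.01 kPa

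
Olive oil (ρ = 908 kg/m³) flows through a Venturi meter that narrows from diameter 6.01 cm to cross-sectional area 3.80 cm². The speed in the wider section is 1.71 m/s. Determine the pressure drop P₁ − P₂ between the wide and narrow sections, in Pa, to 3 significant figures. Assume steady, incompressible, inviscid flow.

Continuity gives A₁v₁ = A₂v₂, so v₂ = (28.4 cm²)/(3.80 cm²) × 1.71 m/s = 12.8 m/s.
Along the horizontal streamline, P + ½ρv² is constant.
P₁ − P₂ = ½·908·(12.8² − 1.71²) = ½·908·160 = 72700 Pa.

ΔP ≈ 72700 Pa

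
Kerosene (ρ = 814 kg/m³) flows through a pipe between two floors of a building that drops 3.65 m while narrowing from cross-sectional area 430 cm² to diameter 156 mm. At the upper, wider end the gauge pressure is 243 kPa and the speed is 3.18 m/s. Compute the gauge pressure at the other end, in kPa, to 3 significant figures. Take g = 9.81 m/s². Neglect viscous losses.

The volume flow rate is constant, so v₂ = (A₁/A₂)v₁ = (430/191)·3.18 = 7.15 m/s.
Bernoulli: P₁ + ½ρv₁² + ρg h₁ = P₂ + ½ρv₂² + ρg h₂, so P₂ = P₁ + ½ρ(v₁² − v₂²) − ρg(h₂ − h₁).
P₂ = 243000 + ½·814·(3.18² − 7.15²) − 814·9.81·(−3.65) = 243000 + (-16700) − (-29100) = 255000 Pa.

P₂ ≈ 255 kPa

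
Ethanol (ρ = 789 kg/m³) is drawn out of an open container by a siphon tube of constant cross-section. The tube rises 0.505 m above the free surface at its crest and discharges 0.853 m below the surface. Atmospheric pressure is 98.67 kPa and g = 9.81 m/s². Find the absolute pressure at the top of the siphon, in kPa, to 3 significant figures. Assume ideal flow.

From the surface to the outlet (both open to atmosphere, surface at rest): v = √(2g·h_out) = √(2·9.81·0.853) = 4.09 m/s.
With constant cross-section the crest speed equals v; applying Bernoulli from the surface up to the crest, P_top = P_atm − ½ρv² − ρg·h_top.
P_top = 98670 − ½·789·4.09² − 789·9.81·0.505 = 88200 Pa.

P_top = 88.2 kPa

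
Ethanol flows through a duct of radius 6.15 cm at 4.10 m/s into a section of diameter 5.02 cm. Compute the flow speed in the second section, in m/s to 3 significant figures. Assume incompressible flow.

By continuity, v₂ = v₁·A₁/A₂ = 4.10·(119/19.8) = 24.6 m/s.

v₂ = 24.6 m/s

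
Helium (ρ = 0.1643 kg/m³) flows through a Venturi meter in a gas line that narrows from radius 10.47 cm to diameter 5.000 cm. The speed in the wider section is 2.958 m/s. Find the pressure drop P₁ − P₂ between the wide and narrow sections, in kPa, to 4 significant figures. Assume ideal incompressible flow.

The volume flow rate is constant, so v₂ = (A₁/A₂)v₁ = (344.4/19.63)·2.958 = 51.88 m/s.
Along the horizontal streamline, P + ½ρv² is constant.
P₁ − P₂ = ½·0.1643·(51.88² − 2.958²) = ½·0.1643·2683 = 220.4 Pa.

ΔP = 0.2204 kPa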